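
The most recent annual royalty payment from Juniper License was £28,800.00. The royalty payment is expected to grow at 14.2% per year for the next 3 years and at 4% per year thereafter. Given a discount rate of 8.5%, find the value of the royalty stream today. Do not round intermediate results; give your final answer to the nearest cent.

£871908.53

D_1 = 32889.60000
D_2 = 37559.92320
D_3 = 42893.43229
Terminal value at year 3: TV = D_3×(1+g_2)/(r−g_2) = 44609.16959/0.045 = 991314.87969
P_0 = D_1/(1+r)^1 + D_2/(1+r)^2 + D_3/(1+r)^3 + TV/(1+r)^3
    = 30312.99539 + 31905.47533 + 33581.61551 + 776108.44741 = 871908.53364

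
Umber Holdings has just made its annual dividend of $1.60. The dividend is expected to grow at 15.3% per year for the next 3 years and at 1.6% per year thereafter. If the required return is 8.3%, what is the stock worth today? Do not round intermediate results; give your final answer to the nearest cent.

D_1 = 1.84480
D_2 = 2.12705
D_3 = 2.45249
Terminal value at year 3: TV = D_3×(1+g_2)/(r−g_2) = 2.49173/0.067 = 37.19005
P_0 = D_1/(1+r)^1 + D_2/(1+r)^2 + D_3/(1+r)^3 + TV/(1+r)^3
    = 1.70342 + 1.81352 + 1.93073 + 29.27800 = 34.72567

$34.73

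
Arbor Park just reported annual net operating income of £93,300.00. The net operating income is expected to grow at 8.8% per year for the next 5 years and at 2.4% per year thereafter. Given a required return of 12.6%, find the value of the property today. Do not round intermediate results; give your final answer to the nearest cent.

D_1 = 101510.40000
D_2 = 110443.31520
D_3 = 120162.32694
D_4 = 130736.61171
D_5 = 142241.43354
Terminal value at year 5: TV = D_5×(1+g_2)/(r−g_2) = 145655.22794/0.102 = 1427992.43082
P_0 = D_1/(1+r)^1 + D_2/(1+r)^2 + D_3/(1+r)^3 + D_4/(1+r)^4 + D_5/(1+r)^5 + TV/(1+r)^5
    = 90151.33215 + 87108.92485 + 84169.19204 + 81328.66868 + 78584.00668 + 788921.79260 = 1210263.91700

£1210263.92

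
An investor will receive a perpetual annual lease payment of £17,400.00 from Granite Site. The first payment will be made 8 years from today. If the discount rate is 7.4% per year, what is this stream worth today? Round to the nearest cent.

£142655.18

Value at end of year 7: C / r = £17,400.00 / 0.074 = £235,135.1351
Discount to today: PV = £235,135.1351 / (1 + 0.074)^7 = £235,135.1351 / 1.648276 = £142,655.18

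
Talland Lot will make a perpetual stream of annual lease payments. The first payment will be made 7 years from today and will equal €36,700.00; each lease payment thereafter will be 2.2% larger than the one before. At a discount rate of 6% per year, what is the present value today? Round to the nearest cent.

Value at end of year 6: C₁ / (r − g) = €36,700.00 / (0.06 − 0.022) = €965,789.4737
Discount to today: PV = €965,789.4737 / (1 + 0.06)^6 = €965,789.4737 / 1.418519 = €680,843.47

€680843.47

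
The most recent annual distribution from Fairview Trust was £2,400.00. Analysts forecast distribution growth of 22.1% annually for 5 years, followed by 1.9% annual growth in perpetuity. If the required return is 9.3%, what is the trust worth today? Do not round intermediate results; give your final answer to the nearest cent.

£74429.95

D_1 = 2930.40000
D_2 = 3578.01840
D_3 = 4368.76047
D_4 = 5334.25653
D_5 = 6513.12722
Terminal value at year 5: TV = D_5×(1+g_2)/(r−g_2) = 6636.87664/0.074 = 89687.52216
P_0 = D_1/(1+r)^1 + D_2/(1+r)^2 + D_3/(1+r)^3 + D_4/(1+r)^4 + D_5/(1+r)^5 + TV/(1+r)^5
    = 2681.06130 + 2995.03737 + 3345.78283 + 3737.60369 + 4175.31025 + 57495.15061 = 74429.94605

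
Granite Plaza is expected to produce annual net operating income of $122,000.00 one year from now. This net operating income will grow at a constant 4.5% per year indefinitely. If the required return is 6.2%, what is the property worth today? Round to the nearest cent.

Growing perpetuity: P = D₁ / (r − g) = $122,000.0000 / (0.062 − 0.045) = $7,176,470.59

$7176470.59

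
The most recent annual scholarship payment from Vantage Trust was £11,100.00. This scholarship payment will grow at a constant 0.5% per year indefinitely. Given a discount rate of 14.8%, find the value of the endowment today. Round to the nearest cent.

D₁ = D₀ × (1 + g) = £11,100.00 × 1.005 = £11,155.5000
Growing perpetuity: P = D₁ / (r − g) = £11,155.5000 / (0.148 − 0.005) = £78,010.49

£78010.49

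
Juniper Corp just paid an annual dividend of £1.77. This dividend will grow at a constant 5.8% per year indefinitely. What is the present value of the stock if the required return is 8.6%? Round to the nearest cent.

D₁ = D₀ × (1 + g) = £1.77 × 1.058 = £1.8727
Growing perpetuity: P = D₁ / (r − g) = £1.8727 / (0.086 − 0.058) = £66.88

£66.88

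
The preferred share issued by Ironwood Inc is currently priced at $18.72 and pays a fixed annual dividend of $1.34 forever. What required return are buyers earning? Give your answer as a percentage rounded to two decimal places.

7.16%

P = C/r ⇒ r = C/P = $1.34/$18.72 = 0.071581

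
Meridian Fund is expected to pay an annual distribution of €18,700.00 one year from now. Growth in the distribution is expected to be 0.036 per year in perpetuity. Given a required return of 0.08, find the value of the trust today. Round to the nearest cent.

Growing perpetuity: P = D₁ / (r − g) = €18,700.0000 / (0.08 − 0.036) = €425,000.00

€425000.00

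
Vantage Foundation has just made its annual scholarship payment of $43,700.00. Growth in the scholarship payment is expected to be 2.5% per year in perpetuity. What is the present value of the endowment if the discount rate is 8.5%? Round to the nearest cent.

D₁ = D₀ × (1 + g) = $43,700.00 × 1.025 = $44,792.5000
Growing perpetuity: P = D₁ / (r − g) = $44,792.5000 / (0.085 − 0.025) = $746,541.67

$746541.67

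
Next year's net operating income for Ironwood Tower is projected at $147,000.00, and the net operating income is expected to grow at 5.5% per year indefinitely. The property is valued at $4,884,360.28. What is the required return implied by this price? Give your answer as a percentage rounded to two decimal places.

P = D₁/(r − g) ⇒ r = D₁/P + g = $147,000.0000/$4,884,360.28 + 0.055 = 0.030096 + 0.055 = 0.085096

8.51%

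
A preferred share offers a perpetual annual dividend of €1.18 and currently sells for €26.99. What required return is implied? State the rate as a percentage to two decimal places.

4.37%

P = C/r ⇒ r = C/P = €1.18/€26.99 = 0.043720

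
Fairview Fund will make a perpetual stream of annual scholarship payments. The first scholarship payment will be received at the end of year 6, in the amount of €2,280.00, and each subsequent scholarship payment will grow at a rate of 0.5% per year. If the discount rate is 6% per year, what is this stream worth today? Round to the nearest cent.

€30977.25

Value at end of year 5: C₁ / (r − g) = €2,280.00 / (0.06 − 0.005) = €41,454.5455
Discount to today: PV = €41,454.5455 / (1 + 0.06)^5 = €41,454.5455 / 1.338226 = €30,977.25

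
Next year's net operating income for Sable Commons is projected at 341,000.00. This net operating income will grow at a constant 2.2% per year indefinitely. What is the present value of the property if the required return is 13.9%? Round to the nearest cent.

2914529.91

Growing perpetuity: P = D₁ / (r − g) = 341,000.0000 / (0.139 − 0.022) = 2,914,529.91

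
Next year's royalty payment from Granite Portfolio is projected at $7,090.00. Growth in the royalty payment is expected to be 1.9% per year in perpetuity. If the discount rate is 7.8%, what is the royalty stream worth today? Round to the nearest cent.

Growing perpetuity: P = D₁ / (r − g) = $7,090.0000 / (0.078 − 0.019) = $120,169.49

$120169.49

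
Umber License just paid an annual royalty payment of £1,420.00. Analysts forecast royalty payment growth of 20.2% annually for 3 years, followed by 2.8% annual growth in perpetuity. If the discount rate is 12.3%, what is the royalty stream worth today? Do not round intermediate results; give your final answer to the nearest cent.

£23730.18

D_1 = 1706.84000
D_2 = 2051.62168
D_3 = 2466.04926
Terminal value at year 3: TV = D_3×(1+g_2)/(r−g_2) = 2535.09864/0.095 = 26685.24883
P_0 = D_1/(1+r)^1 + D_2/(1+r)^2 + D_3/(1+r)^3 + TV/(1+r)^3
    = 1519.89314 + 1626.81350 + 1741.25541 + 18842.21643 = 23730.17848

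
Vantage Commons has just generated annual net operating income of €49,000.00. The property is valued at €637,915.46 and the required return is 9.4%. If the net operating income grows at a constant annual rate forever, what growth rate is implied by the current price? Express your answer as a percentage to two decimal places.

P = D₀(1+g)/(r−g) ⇒ P(r−g) = D₀(1+g) ⇒ g(P+D₀) = P·r − D₀
g = (P·r − D₀)/(P + D₀) = (€637,915.46×0.094 − €49,000.00) / (€637,915.46 + €49,000.00) = 0.015961

1.60%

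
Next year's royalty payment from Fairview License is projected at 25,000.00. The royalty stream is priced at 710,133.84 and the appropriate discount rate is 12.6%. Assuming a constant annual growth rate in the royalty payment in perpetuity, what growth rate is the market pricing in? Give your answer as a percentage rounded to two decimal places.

9.08%

P = D₁/(r−g) ⇒ g = r − D₁/P = 0.126 − 25,000.00/710,133.84 = 0.090795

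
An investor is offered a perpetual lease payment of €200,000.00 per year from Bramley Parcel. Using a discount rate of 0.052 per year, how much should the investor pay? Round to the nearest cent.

€3846153.85

Level perpetuity: PV = C / r = €200,000.00 / 0.052 = €3,846,153.85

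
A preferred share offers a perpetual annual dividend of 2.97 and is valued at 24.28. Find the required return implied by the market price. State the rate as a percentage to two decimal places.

12.23%

P = C/r ⇒ r = C/P = 2.97/24.28 = 0.122323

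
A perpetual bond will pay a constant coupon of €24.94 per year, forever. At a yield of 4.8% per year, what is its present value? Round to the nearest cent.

Level perpetuity: PV = C / r = €24.94 / 0.048 = €519.58

€519.58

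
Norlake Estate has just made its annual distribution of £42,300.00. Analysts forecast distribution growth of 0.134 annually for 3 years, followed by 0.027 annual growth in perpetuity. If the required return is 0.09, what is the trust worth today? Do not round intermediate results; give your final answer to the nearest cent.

D_1 = 47968.20000
D_2 = 54395.93880
D_3 = 61684.99460
Terminal value at year 3: TV = D_3×(1+g_2)/(r−g_2) = 63350.48945/0.063 = 1005563.32466
P_0 = D_1/(1+r)^1 + D_2/(1+r)^2 + D_3/(1+r)^3 + TV/(1+r)^3
    = 44007.52294 + 45783.97340 + 47632.13380 + 776479.38746 = 913903.01759

£913903.02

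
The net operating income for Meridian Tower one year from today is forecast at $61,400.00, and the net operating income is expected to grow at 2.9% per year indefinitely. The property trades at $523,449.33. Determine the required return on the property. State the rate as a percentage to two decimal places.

P = D₁/(r − g) ⇒ r = D₁/P + g = $61,400.0000/$523,449.33 + 0.029 = 0.117299 + 0.029 = 0.146299

14.63%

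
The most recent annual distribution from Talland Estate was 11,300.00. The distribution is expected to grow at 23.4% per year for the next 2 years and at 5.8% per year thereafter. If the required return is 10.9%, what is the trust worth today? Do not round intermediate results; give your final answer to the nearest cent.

316807.17

D_1 = 13944.20000
D_2 = 17207.14280
Terminal value at year 2: TV = D_2×(1+g_2)/(r−g_2) = 18205.15708/0.051 = 356963.86436
P_0 = D_1/(1+r)^1 + D_2/(1+r)^2 + TV/(1+r)^2
    = 12573.66997 + 13990.90058 + 290242.60425 = 316807.17481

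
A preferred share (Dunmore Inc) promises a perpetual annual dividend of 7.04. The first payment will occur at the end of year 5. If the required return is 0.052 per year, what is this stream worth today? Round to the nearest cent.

110.54

Value at end of year 4: C / r = 7.04 / 0.052 = 135.3846
Discount to today: PV = 135.3846 / (1 + 0.052)^4 = 135.3846 / 1.224794 = 110.54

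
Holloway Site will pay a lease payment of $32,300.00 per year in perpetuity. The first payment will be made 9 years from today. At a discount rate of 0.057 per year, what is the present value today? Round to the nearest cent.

Value at end of year 8: C / r = $32,300.00 / 0.057 = $566,666.6667
Discount to today: PV = $566,666.6667 / (1 + 0.057)^8 = $566,666.6667 / 1.558116 = $363,686.99

$363686.99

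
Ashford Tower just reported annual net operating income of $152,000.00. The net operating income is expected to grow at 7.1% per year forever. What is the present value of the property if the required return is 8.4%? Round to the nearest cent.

D₁ = D₀ × (1 + g) = $152,000.00 × 1.071 = $162,792.0000
Growing perpetuity: P = D₁ / (r − g) = $162,792.0000 / (0.084 − 0.071) = $12,522,461.54

$12522461.54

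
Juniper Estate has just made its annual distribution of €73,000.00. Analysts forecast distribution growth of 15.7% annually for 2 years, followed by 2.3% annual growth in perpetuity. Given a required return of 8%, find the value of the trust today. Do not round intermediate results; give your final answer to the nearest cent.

D_1 = 84461.00000
D_2 = 97721.37700
Terminal value at year 2: TV = D_2×(1+g_2)/(r−g_2) = 99968.96867/0.057 = 1753841.55563
P_0 = D_1/(1+r)^1 + D_2/(1+r)^2 + TV/(1+r)^2
    = 78204.62963 + 83780.33008 + 1503636.45030 = 1665621.41001

€1665621.41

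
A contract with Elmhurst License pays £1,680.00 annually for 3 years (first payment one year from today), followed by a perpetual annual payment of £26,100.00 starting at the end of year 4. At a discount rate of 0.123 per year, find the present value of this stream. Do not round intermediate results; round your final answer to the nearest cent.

PV of 3-year annuity: £1,680.00 × [1 − (1+0.123)^−3] / 0.123 = 4014.36560
Perpetuity value at year 3: £26,100.00 / 0.123 = 212195.12195
PV of perpetuity: 212195.12195 / (1+0.123)^3 = 149829.08493
Total PV = 4014.36560 + 149829.08493 = 153843.45053

£153843.45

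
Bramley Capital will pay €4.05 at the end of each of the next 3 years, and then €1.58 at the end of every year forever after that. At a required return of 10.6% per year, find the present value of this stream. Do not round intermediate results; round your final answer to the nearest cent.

€20.98

PV of 3-year annuity: €4.05 × [1 − (1+0.106)^−3] / 0.106 = 9.96631
Perpetuity value at year 3: €1.58 / 0.106 = 14.90566
PV of perpetuity: 14.90566 / (1+0.106)^3 = 11.01757
Total PV = 9.96631 + 11.01757 = 20.98388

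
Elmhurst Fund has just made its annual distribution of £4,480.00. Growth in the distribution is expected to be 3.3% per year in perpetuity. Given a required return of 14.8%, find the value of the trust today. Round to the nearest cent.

£40242.09

D₁ = D₀ × (1 + g) = £4,480.00 × 1.033 = £4,627.8400
Growing perpetuity: P = D₁ / (r − g) = £4,627.8400 / (0.148 − 0.033) = £40,242.09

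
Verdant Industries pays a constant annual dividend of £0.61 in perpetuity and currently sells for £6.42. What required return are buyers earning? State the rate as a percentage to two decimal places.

P = C/r ⇒ r = C/P = £0.61/£6.42 = 0.095016

9.50%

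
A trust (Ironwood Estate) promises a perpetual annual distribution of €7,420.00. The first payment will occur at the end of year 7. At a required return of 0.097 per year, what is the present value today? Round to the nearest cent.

Value at end of year 6: C / r = €7,420.00 / 0.097 = €76,494.8454
Discount to today: PV = €76,494.8454 / (1 + 0.097)^6 = €76,494.8454 / 1.742769 = €43,892.71

€43892.71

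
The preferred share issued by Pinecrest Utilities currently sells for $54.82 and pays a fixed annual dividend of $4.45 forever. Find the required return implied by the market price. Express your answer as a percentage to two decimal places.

P = C/r ⇒ r = C/P = $4.45/$54.82 = 0.081175

8.12%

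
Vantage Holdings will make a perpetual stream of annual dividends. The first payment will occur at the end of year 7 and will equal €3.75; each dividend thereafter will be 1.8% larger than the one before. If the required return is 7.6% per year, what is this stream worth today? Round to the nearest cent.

Value at end of year 6: C₁ / (r − g) = €3.75 / (0.076 − 0.018) = €64.6552
Discount to today: PV = €64.6552 / (1 + 0.076)^6 = €64.6552 / 1.551935 = €41.66

€41.66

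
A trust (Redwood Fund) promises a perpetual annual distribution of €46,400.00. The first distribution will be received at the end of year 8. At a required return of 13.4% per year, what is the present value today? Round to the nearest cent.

€143589.21

Value at end of year 7: C / r = €46,400.00 / 0.134 = €346,268.6567
Discount to today: PV = €346,268.6567 / (1 + 0.134)^7 = €346,268.6567 / 2.411523 = €143,589.21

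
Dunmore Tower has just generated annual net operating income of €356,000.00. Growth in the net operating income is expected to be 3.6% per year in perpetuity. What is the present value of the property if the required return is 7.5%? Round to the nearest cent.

€9456820.51

D₁ = D₀ × (1 + g) = €356,000.00 × 1.036 = €368,816.0000
Growing perpetuity: P = D₁ / (r − g) = €368,816.0000 / (0.075 − 0.036) = €9,456,820.51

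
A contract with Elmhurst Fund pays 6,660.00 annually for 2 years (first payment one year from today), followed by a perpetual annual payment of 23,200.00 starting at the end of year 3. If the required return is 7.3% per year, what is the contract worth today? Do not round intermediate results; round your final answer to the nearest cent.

PV of 2-year annuity: 6,660.00 × [1 − (1+0.073)^−2] / 0.073 = 11991.51589
Perpetuity value at year 2: 23,200.00 / 0.073 = 317808.21918
PV of perpetuity: 317808.21918 / (1+0.073)^2 = 276035.97163
Total PV = 11991.51589 + 276035.97163 = 288027.48752

288027.49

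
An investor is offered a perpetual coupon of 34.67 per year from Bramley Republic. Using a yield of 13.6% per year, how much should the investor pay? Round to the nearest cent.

254.93

Level perpetuity: PV = C / r = 34.67 / 0.136 = 254.93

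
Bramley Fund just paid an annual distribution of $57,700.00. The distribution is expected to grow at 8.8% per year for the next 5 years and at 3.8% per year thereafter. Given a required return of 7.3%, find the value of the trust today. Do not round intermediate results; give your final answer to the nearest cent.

$2135045.32

D_1 = 62777.60000
D_2 = 68302.02880
D_3 = 74312.60733
D_4 = 80852.11678
D_5 = 87967.10306
Terminal value at year 5: TV = D_5×(1+g_2)/(r−g_2) = 91309.85297/0.035 = 2608852.94207
P_0 = D_1/(1+r)^1 + D_2/(1+r)^2 + D_3/(1+r)^3 + D_4/(1+r)^4 + D_5/(1+r)^5 + TV/(1+r)^5
    = 58506.61696 + 59324.51002 + 60153.83682 + 60994.75718 + 61847.43319 + 1834218.16152 = 2135045.31569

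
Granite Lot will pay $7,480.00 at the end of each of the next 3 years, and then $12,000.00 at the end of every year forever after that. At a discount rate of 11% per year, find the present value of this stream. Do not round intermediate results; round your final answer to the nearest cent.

$98045.32

PV of 3-year annuity: $7,480.00 × [1 − (1+0.11)^−3] / 0.11 = 18278.98607
Perpetuity value at year 3: $12,000.00 / 0.11 = 109090.90909
PV of perpetuity: 109090.90909 / (1+0.11)^3 = 79766.33251
Total PV = 18278.98607 + 79766.33251 = 98045.31858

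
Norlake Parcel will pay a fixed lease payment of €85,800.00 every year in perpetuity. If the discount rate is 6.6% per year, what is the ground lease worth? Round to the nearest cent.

Level perpetuity: PV = C / r = €85,800.00 / 0.066 = €1,300,000.00

€1300000.00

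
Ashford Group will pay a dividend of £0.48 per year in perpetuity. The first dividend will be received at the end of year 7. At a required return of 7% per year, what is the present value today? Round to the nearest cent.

£4.57

Value at end of year 6: C / r = £0.48 / 0.07 = £6.8571
Discount to today: PV = £6.8571 / (1 + 0.07)^6 = £6.8571 / 1.500730 = £4.57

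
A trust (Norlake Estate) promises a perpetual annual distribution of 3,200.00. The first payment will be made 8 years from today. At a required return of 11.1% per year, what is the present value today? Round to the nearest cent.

13798.40

Value at end of year 7: C / r = 3,200.00 / 0.111 = 28,828.8288
Discount to today: PV = 28,828.8288 / (1 + 0.111)^7 = 28,828.8288 / 2.089288 = 13,798.40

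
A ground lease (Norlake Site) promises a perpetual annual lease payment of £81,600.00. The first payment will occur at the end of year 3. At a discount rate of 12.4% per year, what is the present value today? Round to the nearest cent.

Value at end of year 2: C / r = £81,600.00 / 0.124 = £658,064.5161
Discount to today: PV = £658,064.5161 / (1 + 0.124)^2 = £658,064.5161 / 1.263376 = £520,877.80

£520877.80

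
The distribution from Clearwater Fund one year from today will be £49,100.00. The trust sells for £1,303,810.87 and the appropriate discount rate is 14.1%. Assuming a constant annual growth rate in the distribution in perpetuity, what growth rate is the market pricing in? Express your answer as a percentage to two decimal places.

P = D₁/(r−g) ⇒ g = r − D₁/P = 0.141 − £49,100.00/£1,303,810.87 = 0.103341

10.33%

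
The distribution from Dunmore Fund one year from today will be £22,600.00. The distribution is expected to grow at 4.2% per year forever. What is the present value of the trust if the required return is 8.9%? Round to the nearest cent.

£480851.06

Growing perpetuity: P = D₁ / (r − g) = £22,600.0000 / (0.089 − 0.042) = £480,851.06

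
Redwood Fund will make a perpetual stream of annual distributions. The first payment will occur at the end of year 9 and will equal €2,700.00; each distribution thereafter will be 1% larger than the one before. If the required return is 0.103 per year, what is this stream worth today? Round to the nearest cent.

€13251.86

Value at end of year 8: C₁ / (r − g) = €2,700.00 / (0.103 − 0.01) = €29,032.2581
Discount to today: PV = €29,032.2581 / (1 + 0.103)^8 = €29,032.2581 / 2.190807 = €13,251.86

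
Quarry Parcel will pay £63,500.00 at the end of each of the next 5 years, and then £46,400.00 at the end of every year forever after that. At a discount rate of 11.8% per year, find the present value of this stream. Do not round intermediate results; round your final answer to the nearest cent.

PV of 5-year annuity: £63,500.00 × [1 − (1+0.118)^−5] / 0.118 = 230041.97663
Perpetuity value at year 5: £46,400.00 / 0.118 = 393220.33898
PV of perpetuity: 393220.33898 / (1+0.118)^5 = 225126.67417
Total PV = 230041.97663 + 225126.67417 = 455168.65080

£455168.65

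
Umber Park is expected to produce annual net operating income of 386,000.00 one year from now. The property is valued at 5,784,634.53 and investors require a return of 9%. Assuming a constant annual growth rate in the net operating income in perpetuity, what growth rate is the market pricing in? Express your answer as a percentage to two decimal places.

2.33%

P = D₁/(r−g) ⇒ g = r − D₁/P = 0.09 − 386,000.00/5,784,634.53 = 0.023271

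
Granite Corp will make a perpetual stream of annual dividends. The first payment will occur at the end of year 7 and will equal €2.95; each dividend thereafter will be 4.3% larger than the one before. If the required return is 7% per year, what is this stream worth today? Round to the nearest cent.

Value at end of year 6: C₁ / (r − g) = €2.95 / (0.07 − 0.043) = €109.2593
Discount to today: PV = €109.2593 / (1 + 0.07)^6 = €109.2593 / 1.500730 = €72.80

€72.80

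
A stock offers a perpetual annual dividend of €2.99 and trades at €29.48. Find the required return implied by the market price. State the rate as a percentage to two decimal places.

10.14%

P = C/r ⇒ r = C/P = €2.99/€29.48 = 0.101425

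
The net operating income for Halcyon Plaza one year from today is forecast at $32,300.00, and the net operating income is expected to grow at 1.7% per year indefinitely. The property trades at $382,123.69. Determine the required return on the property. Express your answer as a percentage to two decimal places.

P = D₁/(r − g) ⇒ r = D₁/P + g = $32,300.0000/$382,123.69 + 0.017 = 0.084528 + 0.017 = 0.101528

10.15%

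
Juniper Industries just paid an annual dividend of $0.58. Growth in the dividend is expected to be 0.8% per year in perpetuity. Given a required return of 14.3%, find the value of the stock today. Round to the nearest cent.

$4.33

D₁ = D₀ × (1 + g) = $0.58 × 1.008 = $0.5846
Growing perpetuity: P = D₁ / (r − g) = $0.5846 / (0.143 − 0.008) = $4.33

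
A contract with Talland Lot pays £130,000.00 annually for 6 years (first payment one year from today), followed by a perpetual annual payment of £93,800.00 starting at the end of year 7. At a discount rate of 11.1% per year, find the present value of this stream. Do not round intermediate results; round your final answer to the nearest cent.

£997750.35

PV of 6-year annuity: £130,000.00 × [1 − (1+0.111)^−6] / 0.111 = 548389.21703
Perpetuity value at year 6: £93,800.00 / 0.111 = 845045.04505
PV of perpetuity: 845045.04505 / (1+0.111)^6 = 449361.13307
Total PV = 548389.21703 + 449361.13307 = 997750.35009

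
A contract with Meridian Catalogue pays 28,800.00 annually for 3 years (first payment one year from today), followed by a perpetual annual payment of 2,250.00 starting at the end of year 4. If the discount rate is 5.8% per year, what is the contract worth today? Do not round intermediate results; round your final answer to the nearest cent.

PV of 3-year annuity: 28,800.00 × [1 − (1+0.058)^−3] / 0.058 = 77268.49534
Perpetuity value at year 3: 2,250.00 / 0.058 = 38793.10345
PV of perpetuity: 38793.10345 / (1+0.058)^3 = 32756.50225
Total PV = 77268.49534 + 32756.50225 = 110024.99759

110025.00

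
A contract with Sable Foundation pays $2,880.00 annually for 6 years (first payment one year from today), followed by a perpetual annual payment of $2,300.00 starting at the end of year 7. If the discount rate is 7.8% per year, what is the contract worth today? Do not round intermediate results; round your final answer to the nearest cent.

PV of 6-year annuity: $2,880.00 × [1 − (1+0.078)^−6] / 0.078 = 13395.06021
Perpetuity value at year 6: $2,300.00 / 0.078 = 29487.17949
PV of perpetuity: 29487.17949 / (1+0.078)^6 = 18789.73557
Total PV = 13395.06021 + 18789.73557 = 32184.79578

$32184.80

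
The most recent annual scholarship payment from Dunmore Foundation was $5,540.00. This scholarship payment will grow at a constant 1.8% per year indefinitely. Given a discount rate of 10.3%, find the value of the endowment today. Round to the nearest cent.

D₁ = D₀ × (1 + g) = $5,540.00 × 1.018 = $5,639.7200
Growing perpetuity: P = D₁ / (r − g) = $5,639.7200 / (0.103 − 0.018) = $66,349.65

$66349.65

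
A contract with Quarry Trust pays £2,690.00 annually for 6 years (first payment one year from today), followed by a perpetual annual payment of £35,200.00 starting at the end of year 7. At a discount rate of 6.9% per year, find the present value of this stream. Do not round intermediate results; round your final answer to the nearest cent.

£354705.18

PV of 6-year annuity: £2,690.00 × [1 − (1+0.069)^−6] / 0.069 = 12861.67069
Perpetuity value at year 6: £35,200.00 / 0.069 = 510144.92754
PV of perpetuity: 510144.92754 / (1+0.069)^6 = 341843.51188
Total PV = 12861.67069 + 341843.51188 = 354705.18256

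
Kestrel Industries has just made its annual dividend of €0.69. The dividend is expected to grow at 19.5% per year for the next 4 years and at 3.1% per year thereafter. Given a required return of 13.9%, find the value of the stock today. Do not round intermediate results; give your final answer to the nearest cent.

D_1 = 0.82455
D_2 = 0.98534
D_3 = 1.17748
D_4 = 1.40709
Terminal value at year 4: TV = D_4×(1+g_2)/(r−g_2) = 1.45071/0.108 = 13.43246
P_0 = D_1/(1+r)^1 + D_2/(1+r)^2 + D_3/(1+r)^3 + D_4/(1+r)^4 + TV/(1+r)^4
    = 0.72392 + 0.75952 + 0.79686 + 0.83604 + 7.98106 = 11.09740

€11.10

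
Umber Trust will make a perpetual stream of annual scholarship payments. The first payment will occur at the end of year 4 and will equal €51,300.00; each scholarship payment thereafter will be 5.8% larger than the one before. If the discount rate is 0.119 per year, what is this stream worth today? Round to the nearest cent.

€600201.77

Value at end of year 3: C₁ / (r − g) = €51,300.00 / (0.119 − 0.058) = €840,983.6066
Discount to today: PV = €840,983.6066 / (1 + 0.119)^3 = €840,983.6066 / 1.401168 = €600,201.77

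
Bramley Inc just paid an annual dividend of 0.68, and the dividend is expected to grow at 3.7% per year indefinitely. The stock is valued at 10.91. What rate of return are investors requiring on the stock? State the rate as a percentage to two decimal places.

D₁ = 0.68 × 1.037 = 0.7052
P = D₁/(r − g) ⇒ r = D₁/P + g = 0.7052/10.91 + 0.037 = 0.064634 + 0.037 = 0.101634

10.16%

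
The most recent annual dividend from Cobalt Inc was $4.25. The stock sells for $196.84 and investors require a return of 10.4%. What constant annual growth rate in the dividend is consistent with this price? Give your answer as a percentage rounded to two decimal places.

P = D₀(1+g)/(r−g) ⇒ P(r−g) = D₀(1+g) ⇒ g(P+D₀) = P·r − D₀
g = (P·r − D₀)/(P + D₀) = ($196.84×0.104 − $4.25) / ($196.84 + $4.25) = 0.080667

8.07%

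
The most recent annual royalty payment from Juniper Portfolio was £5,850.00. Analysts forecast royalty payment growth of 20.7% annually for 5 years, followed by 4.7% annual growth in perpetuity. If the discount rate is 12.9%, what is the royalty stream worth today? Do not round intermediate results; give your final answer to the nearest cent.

D_1 = 7060.95000
D_2 = 8522.56665
D_3 = 10286.73795
D_4 = 12416.09270
D_5 = 14986.22389
Terminal value at year 5: TV = D_5×(1+g_2)/(r−g_2) = 15690.57641/0.082 = 191348.49285
P_0 = D_1/(1+r)^1 + D_2/(1+r)^2 + D_3/(1+r)^3 + D_4/(1+r)^4 + D_5/(1+r)^5 + TV/(1+r)^5
    = 6254.16298 + 6686.24864 + 7148.18610 + 7642.03775 + 8170.00847 + 104317.05941 = 140217.70335

£140217.70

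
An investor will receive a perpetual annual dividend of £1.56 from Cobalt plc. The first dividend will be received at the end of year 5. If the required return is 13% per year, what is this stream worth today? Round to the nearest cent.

Value at end of year 4: C / r = £1.56 / 0.13 = £12.0000
Discount to today: PV = £12.0000 / (1 + 0.13)^4 = £12.0000 / 1.630474 = £7.36

£7.36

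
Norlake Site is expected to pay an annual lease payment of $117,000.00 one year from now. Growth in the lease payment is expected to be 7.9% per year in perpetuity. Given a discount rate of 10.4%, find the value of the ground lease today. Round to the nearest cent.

Growing perpetuity: P = D₁ / (r − g) = $117,000.0000 / (0.104 − 0.079) = $4,680,000.00

$4680000.00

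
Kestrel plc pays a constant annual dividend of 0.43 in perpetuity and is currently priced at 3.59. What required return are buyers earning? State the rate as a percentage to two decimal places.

P = C/r ⇒ r = C/P = 0.43/3.59 = 0.119777

11.98%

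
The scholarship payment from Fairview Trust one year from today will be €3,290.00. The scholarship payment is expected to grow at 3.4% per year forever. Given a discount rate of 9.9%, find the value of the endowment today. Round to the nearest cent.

Growing perpetuity: P = D₁ / (r − g) = €3,290.0000 / (0.099 − 0.034) = €50,615.38

€50615.38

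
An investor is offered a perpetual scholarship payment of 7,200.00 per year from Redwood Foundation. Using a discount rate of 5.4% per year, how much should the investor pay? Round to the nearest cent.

133333.33

Level perpetuity: PV = C / r = 7,200.00 / 0.054 = 133,333.33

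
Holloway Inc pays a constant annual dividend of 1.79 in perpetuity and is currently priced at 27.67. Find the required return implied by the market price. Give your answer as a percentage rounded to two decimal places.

6.47%

P = C/r ⇒ r = C/P = 1.79/27.67 = 0.064691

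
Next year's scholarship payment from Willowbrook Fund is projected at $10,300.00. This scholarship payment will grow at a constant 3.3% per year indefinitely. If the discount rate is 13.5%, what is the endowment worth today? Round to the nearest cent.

$100980.39

Growing perpetuity: P = D₁ / (r − g) = $10,300.0000 / (0.135 − 0.033) = $100,980.39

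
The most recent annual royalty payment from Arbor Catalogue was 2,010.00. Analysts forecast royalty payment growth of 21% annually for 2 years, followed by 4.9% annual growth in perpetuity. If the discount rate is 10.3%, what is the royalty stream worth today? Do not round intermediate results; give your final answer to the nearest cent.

D_1 = 2432.10000
D_2 = 2942.84100
Terminal value at year 2: TV = D_2×(1+g_2)/(r−g_2) = 3087.04021/0.054 = 57167.41128
P_0 = D_1/(1+r)^1 + D_2/(1+r)^2 + TV/(1+r)^2
    = 2204.98640 + 2418.88807 + 46989.14054 = 51613.01501

51613.02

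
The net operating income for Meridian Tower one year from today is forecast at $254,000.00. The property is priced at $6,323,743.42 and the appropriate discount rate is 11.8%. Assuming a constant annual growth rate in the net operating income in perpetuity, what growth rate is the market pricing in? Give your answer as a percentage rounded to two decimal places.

7.78%

P = D₁/(r−g) ⇒ g = r − D₁/P = 0.118 − $254,000.00/$6,323,743.42 = 0.077834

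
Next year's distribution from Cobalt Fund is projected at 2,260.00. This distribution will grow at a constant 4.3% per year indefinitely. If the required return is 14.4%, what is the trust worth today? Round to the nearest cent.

22376.24

Growing perpetuity: P = D₁ / (r − g) = 2,260.0000 / (0.144 − 0.043) = 22,376.24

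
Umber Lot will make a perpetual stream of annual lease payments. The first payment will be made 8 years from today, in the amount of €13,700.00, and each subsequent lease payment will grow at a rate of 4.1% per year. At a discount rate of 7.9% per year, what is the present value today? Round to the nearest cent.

Value at end of year 7: C₁ / (r − g) = €13,700.00 / (0.079 − 0.041) = €360,526.3158
Discount to today: PV = €360,526.3158 / (1 + 0.079)^7 = €360,526.3158 / 1.702747 = €211,732.17

€211732.17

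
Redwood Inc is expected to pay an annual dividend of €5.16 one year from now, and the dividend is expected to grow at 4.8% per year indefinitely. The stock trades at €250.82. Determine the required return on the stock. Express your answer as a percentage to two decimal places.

6.86%

P = D₁/(r − g) ⇒ r = D₁/P + g = €5.1600/€250.82 + 0.048 = 0.020573 + 0.048 = 0.068573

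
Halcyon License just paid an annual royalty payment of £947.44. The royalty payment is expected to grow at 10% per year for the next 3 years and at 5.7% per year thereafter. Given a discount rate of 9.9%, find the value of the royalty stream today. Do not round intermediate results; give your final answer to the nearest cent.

£26756.55

D_1 = 1042.18400
D_2 = 1146.40240
D_3 = 1261.04264
Terminal value at year 3: TV = D_3×(1+g_2)/(r−g_2) = 1332.92207/0.042 = 31736.23977
P_0 = D_1/(1+r)^1 + D_2/(1+r)^2 + D_3/(1+r)^3 + TV/(1+r)^3
    = 948.30209 + 949.16497 + 950.02863 + 23909.05392 = 26756.54961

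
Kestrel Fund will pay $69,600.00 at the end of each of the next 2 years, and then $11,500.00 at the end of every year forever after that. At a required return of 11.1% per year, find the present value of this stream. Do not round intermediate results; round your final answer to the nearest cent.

PV of 2-year annuity: $69,600.00 × [1 − (1+0.111)^−2] / 0.111 = 119033.54152
Perpetuity value at year 2: $11,500.00 / 0.111 = 103603.60360
PV of perpetuity: 103603.60360 / (1+0.111)^2 = 83935.70522
Total PV = 119033.54152 + 83935.70522 = 202969.24674

$202969.25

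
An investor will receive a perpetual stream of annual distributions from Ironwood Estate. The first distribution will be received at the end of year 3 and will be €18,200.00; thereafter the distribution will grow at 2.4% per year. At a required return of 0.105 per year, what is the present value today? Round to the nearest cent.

Value at end of year 2: C₁ / (r − g) = €18,200.00 / (0.105 − 0.024) = €224,691.3580
Discount to today: PV = €224,691.3580 / (1 + 0.105)^2 = €224,691.3580 / 1.221025 = €184,018.64

€184018.64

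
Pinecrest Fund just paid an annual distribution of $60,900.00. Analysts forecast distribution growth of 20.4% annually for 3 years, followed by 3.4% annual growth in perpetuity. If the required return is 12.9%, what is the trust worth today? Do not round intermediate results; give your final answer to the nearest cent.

$1011984.76

D_1 = 73323.60000
D_2 = 88281.61440
D_3 = 106291.06374
Terminal value at year 3: TV = D_3×(1+g_2)/(r−g_2) = 109904.95990/0.095 = 1156894.31479
P_0 = D_1/(1+r)^1 + D_2/(1+r)^2 + D_3/(1+r)^3 + TV/(1+r)^3
    = 64945.61559 + 69259.98332 + 73860.95653 + 803918.20051 = 1011984.75594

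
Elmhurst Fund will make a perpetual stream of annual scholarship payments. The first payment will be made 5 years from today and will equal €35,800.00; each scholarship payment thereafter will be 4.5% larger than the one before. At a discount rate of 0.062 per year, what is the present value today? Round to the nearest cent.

€1655526.12

Value at end of year 4: C₁ / (r − g) = €35,800.00 / (0.062 − 0.045) = €2,105,882.3529
Discount to today: PV = €2,105,882.3529 / (1 + 0.062)^4 = €2,105,882.3529 / 1.272032 = €1,655,526.12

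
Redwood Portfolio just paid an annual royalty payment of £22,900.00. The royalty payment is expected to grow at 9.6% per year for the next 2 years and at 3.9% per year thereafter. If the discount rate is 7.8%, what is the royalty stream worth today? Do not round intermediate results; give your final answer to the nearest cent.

D_1 = 25098.40000
D_2 = 27507.84640
Terminal value at year 2: TV = D_2×(1+g_2)/(r−g_2) = 28580.65241/0.039 = 732837.24127
P_0 = D_1/(1+r)^1 + D_2/(1+r)^2 + TV/(1+r)^2
    = 23282.37477 + 23671.13427 + 630623.29511 = 677576.80415

£677576.80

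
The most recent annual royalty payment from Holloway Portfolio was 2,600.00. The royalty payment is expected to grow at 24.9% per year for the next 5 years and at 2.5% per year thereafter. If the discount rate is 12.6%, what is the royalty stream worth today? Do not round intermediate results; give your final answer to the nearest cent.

D_1 = 3247.40000
D_2 = 4056.00260
D_3 = 5065.94725
D_4 = 6327.36811
D_5 = 7902.88277
Terminal value at year 5: TV = D_5×(1+g_2)/(r−g_2) = 8100.45484/0.101 = 80202.52318
P_0 = D_1/(1+r)^1 + D_2/(1+r)^2 + D_3/(1+r)^3 + D_4/(1+r)^4 + D_5/(1+r)^5 + TV/(1+r)^5
    = 2884.01421 + 3199.05306 + 3548.50557 + 3936.13096 + 4366.09908 + 44309.42139 = 62243.22428

62243.22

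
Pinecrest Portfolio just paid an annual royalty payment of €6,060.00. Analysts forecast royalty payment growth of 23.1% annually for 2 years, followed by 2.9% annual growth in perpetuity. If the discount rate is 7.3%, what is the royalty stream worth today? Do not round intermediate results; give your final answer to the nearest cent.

€201459.83

D_1 = 7459.86000
D_2 = 9183.08766
Terminal value at year 2: TV = D_2×(1+g_2)/(r−g_2) = 9449.39720/0.044 = 214759.02732
P_0 = D_1/(1+r)^1 + D_2/(1+r)^2 + TV/(1+r)^2
    = 6952.33924 + 7976.07605 + 186531.41484 = 201459.83013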